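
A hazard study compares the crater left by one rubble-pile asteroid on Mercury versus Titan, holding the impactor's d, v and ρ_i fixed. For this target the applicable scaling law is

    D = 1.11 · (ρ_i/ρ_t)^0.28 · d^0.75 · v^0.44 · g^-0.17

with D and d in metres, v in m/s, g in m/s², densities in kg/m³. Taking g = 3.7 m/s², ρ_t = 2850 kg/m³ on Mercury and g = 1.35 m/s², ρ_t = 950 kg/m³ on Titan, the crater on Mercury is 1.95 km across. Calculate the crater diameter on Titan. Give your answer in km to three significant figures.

The impactor-only factors (d, v, ρ_i) cancel in the ratio, leaving D_Titan/D_Mercury = (g_Titan/g_Mercury)^-0.17 · (ρ_t,Mercury/ρ_t,Titan)^0.28.
(1.35/3.7)^-0.17 = 0.3649^-0.17 = 1.187
(2850/950)^0.28 = 3.000^0.28 = 1.360
Ratio = 1.187 × 1.360 = 1.614
D_Titan = 1.614 × 1.95 km = 3.15 km

D ≈ 3.15 km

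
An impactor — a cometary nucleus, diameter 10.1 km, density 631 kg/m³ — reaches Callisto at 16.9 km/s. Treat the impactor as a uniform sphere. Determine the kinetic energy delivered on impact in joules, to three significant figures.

d = 10100 m; v = 16900 m/s.
Mass m = (π/6) ρ d³ = (π/6) × 631 × (10100)³ = 3.404 × 10^14 kg
E = ½ m v² = 0.5 × 3.404 × 10^14 × (16900)² = 4.861 × 10^22 J

E ≈ 4.86 × 10^22 J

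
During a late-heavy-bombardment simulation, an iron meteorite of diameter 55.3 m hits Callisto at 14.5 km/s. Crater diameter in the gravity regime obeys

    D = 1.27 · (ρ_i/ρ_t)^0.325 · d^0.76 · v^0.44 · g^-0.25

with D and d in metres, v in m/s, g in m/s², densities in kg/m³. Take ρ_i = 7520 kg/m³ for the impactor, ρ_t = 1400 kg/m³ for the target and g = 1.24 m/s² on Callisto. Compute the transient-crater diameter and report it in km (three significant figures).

In SI units: v = 14500 m/s.
(ρ_i/ρ_t)^0.325 = (7520/1400)^0.325 = 1.727
d^0.76 = 55.3^0.76 = 21.11
v^0.44 = 14500^0.44 = 67.76
g^-0.25 = 1.24^-0.25 = 0.9476
D = 1.27 × 1.727 × 21.11 × 67.76 × 0.9476 = 2973 m
   = 2.973 km

D ≈ 2.97 km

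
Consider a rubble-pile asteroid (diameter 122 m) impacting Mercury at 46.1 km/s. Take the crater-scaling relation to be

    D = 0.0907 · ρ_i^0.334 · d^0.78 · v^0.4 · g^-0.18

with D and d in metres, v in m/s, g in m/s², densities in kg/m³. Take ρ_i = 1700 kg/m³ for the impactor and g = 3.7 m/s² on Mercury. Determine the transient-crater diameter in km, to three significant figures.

D ≈ 2.67 km

In SI units: v = 46100 m/s.
ρ_i^0.334 = 1700^0.334 = 11.99
d^0.78 = 122^0.78 = 42.40
v^0.4 = 46100^0.4 = 73.36
g^-0.18 = 3.7^-0.18 = 0.7902
D = 0.0907 × 11.99 × 42.40 × 73.36 × 0.7902 = 2673 m
   = 2.673 km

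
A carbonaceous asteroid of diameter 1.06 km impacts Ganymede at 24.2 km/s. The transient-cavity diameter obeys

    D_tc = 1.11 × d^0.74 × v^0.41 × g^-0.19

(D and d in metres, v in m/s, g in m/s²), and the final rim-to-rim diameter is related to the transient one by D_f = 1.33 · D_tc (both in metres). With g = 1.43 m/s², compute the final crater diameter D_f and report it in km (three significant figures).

D_f ≈ 15.0 km

In SI: d = 1060 m, v = 24200 m/s.
d^0.74 = 1060^0.74 = 173.3
v^0.41 = 24200^0.41 = 62.71
g^-0.19 = 1.43^-0.19 = 0.9343
D_tc = 1.11 × 173.3 × 62.71 × 0.9343 = 11270 m
D_f = 1.33 × 11270 = 14989 m
     = 14.99 km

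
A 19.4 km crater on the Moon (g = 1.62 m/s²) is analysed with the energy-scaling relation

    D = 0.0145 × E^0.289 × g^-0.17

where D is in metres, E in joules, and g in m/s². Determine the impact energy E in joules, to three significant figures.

E ≈ 2.10 × 10^21 J

Rearranging: E = [D / (0.0145 · g^-0.17)]^(1/0.289).
D = 19400 m.
g^-0.17 = 1.62^-0.17 = 0.9213
D / (0.0145 × 0.9213) = 19400 / (0.01336) = 1.452 × 10^6
E = (1.452 × 10^6)^3.4602 = 2.097 × 10^21 J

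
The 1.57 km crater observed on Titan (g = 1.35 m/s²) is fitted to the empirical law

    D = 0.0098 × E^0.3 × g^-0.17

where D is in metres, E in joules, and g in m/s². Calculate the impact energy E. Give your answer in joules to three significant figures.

E ≈ 2.65 × 10^17 J

Rearranging: E = [D / (0.0098 · g^-0.17)]^(1/0.3).
D = 1570 m.
g^-0.17 = 1.35^-0.17 = 0.9503
D / (0.0098 × 0.9503) = 1570 / (9.313 × 10^-3) = 1.686 × 10^5
E = (1.686 × 10^5)^3.3333 = 2.647 × 10^17 J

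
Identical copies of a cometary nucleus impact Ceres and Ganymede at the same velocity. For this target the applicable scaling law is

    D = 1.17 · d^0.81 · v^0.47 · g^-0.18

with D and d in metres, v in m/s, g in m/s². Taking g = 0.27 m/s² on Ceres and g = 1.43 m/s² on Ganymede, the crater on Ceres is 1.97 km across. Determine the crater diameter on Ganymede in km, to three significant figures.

All impactor-dependent factors cancel in the ratio, leaving D_Ganymede/D_Ceres = (g_Ganymede/g_Ceres)^-0.18.
(1.43/0.27)^-0.18 = 5.296^-0.18 = 0.7408
D_Ganymede = 0.7408 × 1.97 km = 1.46 km

D ≈ 1.46 km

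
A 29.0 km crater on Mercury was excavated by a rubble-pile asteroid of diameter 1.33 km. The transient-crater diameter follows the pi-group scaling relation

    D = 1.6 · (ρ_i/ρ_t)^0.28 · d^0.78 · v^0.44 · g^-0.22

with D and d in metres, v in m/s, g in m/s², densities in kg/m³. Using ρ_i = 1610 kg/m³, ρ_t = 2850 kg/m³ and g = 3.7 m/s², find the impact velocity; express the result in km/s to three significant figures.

v ≈ 38.2 km/s

Rearranging for v: v = [D / (1.6 · (1610/2850)^0.28 · 1330^0.78 · 3.7^-0.22)]^(1/0.44).
D = 29000 m.
(1610/2850)^0.28 = 0.8522
1330^0.78 = 273.3
3.7^-0.22 = 0.7499
Denominator = 1.6 × 0.8522 × 273.3 × 0.7499 = 279.5
D / 279.5 = 29000 / 279.5 = 103.8
v = 103.8^(1/0.44) = 103.8^2.2727 = 38213 m/s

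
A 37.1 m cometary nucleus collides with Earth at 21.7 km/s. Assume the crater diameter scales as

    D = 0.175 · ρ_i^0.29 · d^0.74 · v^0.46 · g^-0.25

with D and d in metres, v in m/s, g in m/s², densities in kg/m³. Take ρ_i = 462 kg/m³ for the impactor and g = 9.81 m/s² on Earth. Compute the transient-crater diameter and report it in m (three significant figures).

In SI units: v = 21700 m/s.
ρ_i^0.29 = 462^0.29 = 5.926
d^0.74 = 37.1^0.74 = 14.50
v^0.46 = 21700^0.46 = 98.80
g^-0.25 = 9.81^-0.25 = 0.5650
D = 0.175 × 5.926 × 14.50 × 98.80 × 0.5650 = 839.4 m

D ≈ 839 m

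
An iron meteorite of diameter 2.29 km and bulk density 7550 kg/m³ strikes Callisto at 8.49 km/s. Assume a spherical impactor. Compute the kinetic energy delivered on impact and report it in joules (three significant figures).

E ≈ 1.71 × 10^21 J

d = 2290 m; v = 8490 m/s.
Mass m = (π/6) ρ d³ = (π/6) × 7550 × (2290)³ = 4.747 × 10^13 kg
E = ½ m v² = 0.5 × 4.747 × 10^13 × (8490)² = 1.711 × 10^21 J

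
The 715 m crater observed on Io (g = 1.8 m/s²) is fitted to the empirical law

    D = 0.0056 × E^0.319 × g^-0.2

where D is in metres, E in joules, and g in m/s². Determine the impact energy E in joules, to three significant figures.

Rearranging: E = [D / (0.0056 · g^-0.2)]^(1/0.319).
g^-0.2 = 1.8^-0.2 = 0.8891
D / (0.0056 × 0.8891) = 715 / (4.979 × 10^-3) = 1.436 × 10^5
E = (1.436 × 10^5)^3.1348 = 1.468 × 10^16 J

E ≈ 1.47 × 10^16 J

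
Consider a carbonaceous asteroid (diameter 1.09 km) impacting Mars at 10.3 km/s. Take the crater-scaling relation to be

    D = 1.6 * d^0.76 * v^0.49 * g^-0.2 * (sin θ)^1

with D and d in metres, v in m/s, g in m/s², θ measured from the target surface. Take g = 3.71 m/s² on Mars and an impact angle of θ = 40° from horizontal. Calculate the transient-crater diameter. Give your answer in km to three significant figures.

In SI units: d = 1090 m, v = 10300 m/s.
d^0.76 = 1090^0.76 = 203.4
v^0.49 = 10300^0.49 = 92.53
g^-0.2 = 3.71^-0.2 = 0.7694
(sin 40°)^1 = 0.6428^1 = 0.6428
D = 1.6 × 203.4 × 92.53 × 0.7694 × 0.6428 = 14893 m
   = 14.89 km

D ≈ 14.9 km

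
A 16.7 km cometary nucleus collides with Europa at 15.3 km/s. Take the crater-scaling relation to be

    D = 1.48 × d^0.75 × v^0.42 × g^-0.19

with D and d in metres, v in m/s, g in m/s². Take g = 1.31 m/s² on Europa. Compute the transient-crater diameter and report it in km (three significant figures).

In SI units: d = 16700 m, v = 15300 m/s.
d^0.75 = 16700^0.75 = 1469
v^0.42 = 15300^0.42 = 57.22
g^-0.19 = 1.31^-0.19 = 0.9500
D = 1.48 × 1469 × 57.22 × 0.9500 = 1.182 × 10^5 m
   = 118.2 km

D ≈ 118 km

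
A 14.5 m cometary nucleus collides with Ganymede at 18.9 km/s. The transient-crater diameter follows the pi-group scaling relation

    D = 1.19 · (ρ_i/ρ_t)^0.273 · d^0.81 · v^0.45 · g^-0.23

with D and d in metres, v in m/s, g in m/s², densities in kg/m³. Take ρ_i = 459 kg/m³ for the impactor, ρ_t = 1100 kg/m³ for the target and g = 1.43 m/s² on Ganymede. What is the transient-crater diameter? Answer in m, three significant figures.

D ≈ 633 m

In SI units: v = 18900 m/s.
(ρ_i/ρ_t)^0.273 = (459/1100)^0.273 = 0.7877
d^0.81 = 14.5^0.81 = 8.724
v^0.45 = 18900^0.45 = 84.02
g^-0.23 = 1.43^-0.23 = 0.9210
D = 1.19 × 0.7877 × 8.724 × 84.02 × 0.9210 = 632.8 m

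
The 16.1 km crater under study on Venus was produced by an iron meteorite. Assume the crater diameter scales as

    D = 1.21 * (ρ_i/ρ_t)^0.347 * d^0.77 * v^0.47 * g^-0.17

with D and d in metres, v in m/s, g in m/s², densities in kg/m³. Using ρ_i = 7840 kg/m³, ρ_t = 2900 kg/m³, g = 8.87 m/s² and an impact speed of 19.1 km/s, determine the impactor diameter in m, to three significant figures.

d ≈ 572 m

Rearranging for d: d = [D / (1.21 · (7840/2900)^0.347 · 19100^0.47 · 8.87^-0.17)]^(1/0.77).
D = 16100 m.
(7840/2900)^0.347 = 1.412
19100^0.47 = 102.8
8.87^-0.17 = 0.6900
Denominator = 1.21 × 1.412 × 102.8 × 0.6900 = 121.2
D / 121.2 = 16100 / 121.2 = 132.8
d = 132.8^(1/0.77) = 132.8^1.2987 = 572.0 m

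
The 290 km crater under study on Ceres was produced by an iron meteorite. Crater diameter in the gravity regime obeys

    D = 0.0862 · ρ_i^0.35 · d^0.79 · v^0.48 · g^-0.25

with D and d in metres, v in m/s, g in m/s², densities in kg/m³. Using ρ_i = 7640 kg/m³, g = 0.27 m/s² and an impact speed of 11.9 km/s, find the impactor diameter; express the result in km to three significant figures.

Rearranging for d: d = [D / (0.0862 · 7640^0.35 · 11900^0.48 · 0.27^-0.25)]^(1/0.79).
D = 290000 m.
7640^0.35 = 22.86
11900^0.48 = 90.42
0.27^-0.25 = 1.387
Denominator = 0.0862 × 22.86 × 90.42 × 1.387 = 247.1
D / 247.1 = 290000 / 247.1 = 1174
d = 1174^(1/0.79) = 1174^1.2658 = 7684 m

d ≈ 7.68 km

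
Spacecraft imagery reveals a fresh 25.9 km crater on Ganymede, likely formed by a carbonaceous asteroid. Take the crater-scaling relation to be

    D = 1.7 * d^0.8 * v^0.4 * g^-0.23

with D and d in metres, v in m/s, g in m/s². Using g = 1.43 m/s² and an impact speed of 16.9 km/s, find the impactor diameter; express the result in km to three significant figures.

Rearranging for d: d = [D / (1.7 · 16900^0.4 · 1.43^-0.23)]^(1/0.8).
D = 25900 m.
16900^0.4 = 49.11
1.43^-0.23 = 0.9210
Denominator = 1.7 × 49.11 × 0.9210 = 76.89
D / 76.89 = 25900 / 76.89 = 336.8
d = 336.8^(1/0.8) = 336.8^1.25 = 1443 m

d ≈ 1.44 km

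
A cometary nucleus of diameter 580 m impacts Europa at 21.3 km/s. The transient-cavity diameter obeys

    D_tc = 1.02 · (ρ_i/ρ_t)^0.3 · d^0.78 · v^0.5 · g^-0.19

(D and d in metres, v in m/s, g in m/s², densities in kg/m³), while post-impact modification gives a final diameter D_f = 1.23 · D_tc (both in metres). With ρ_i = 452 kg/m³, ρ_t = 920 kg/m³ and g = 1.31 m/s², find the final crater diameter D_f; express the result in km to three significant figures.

v = 21300 m/s.
(ρ_i/ρ_t)^0.3 = (452/920)^0.3 = 0.8080
d^0.78 = 580^0.78 = 143.0
v^0.5 = 21300^0.5 = 145.9
g^-0.19 = 1.31^-0.19 = 0.9500
D_tc = 1.02 × 0.8080 × 143.0 × 145.9 × 0.9500 = 16340 m
D_f = 1.23 × 16340 = 20098 m
     = 20.10 km

D_f ≈ 20.1 km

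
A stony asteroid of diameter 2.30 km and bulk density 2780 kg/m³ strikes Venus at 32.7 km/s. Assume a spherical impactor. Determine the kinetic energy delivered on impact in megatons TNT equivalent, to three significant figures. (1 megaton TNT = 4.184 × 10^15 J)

d = 2300 m; v = 32700 m/s.
Mass m = (π/6) ρ d³ = (π/6) × 2780 × (2300)³ = 1.771 × 10^13 kg
E = ½ m v² = 0.5 × 1.771 × 10^13 × (32700)² = 9.469 × 10^21 J
   = 9.469 × 10^21 / 4.184×10^15 = 2.263 × 10^6 Mt

E ≈ 2.26 × 10^6 Mt TNT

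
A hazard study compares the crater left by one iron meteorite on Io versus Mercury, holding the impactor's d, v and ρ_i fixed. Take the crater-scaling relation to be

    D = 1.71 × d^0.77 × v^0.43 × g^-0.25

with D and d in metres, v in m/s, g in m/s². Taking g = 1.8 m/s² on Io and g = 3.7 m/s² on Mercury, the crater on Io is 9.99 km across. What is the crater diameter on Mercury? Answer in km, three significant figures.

D ≈ 8.34 km

All impactor-dependent factors cancel in the ratio, leaving D_Mercury/D_Io = (g_Mercury/g_Io)^-0.25.
(3.7/1.8)^-0.25 = 2.056^-0.25 = 0.8351
D_Mercury = 0.8351 × 9.99 km = 8.34 km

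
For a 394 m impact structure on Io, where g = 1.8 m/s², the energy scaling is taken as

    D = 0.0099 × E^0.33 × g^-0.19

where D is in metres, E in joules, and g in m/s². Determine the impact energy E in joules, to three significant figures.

Rearranging: E = [D / (0.0099 · g^-0.19)]^(1/0.33).
g^-0.19 = 1.8^-0.19 = 0.8943
D / (0.0099 × 0.8943) = 394 / (8.854 × 10^-3) = 4.450 × 10^4
E = (4.450 × 10^4)^3.0303 = 1.219 × 10^14 J

E ≈ 1.22 × 10^14 J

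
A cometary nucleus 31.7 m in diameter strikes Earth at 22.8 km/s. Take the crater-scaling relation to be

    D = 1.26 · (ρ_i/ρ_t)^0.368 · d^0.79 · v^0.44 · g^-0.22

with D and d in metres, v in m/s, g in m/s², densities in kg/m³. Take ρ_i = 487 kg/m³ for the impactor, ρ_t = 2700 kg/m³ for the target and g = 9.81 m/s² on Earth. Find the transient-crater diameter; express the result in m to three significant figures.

In SI units: v = 22800 m/s.
(ρ_i/ρ_t)^0.368 = (487/2700)^0.368 = 0.5324
d^0.79 = 31.7^0.79 = 15.34
v^0.44 = 22800^0.44 = 82.70
g^-0.22 = 9.81^-0.22 = 0.6051
D = 1.26 × 0.5324 × 15.34 × 82.70 × 0.6051 = 515.0 m

D ≈ 515 m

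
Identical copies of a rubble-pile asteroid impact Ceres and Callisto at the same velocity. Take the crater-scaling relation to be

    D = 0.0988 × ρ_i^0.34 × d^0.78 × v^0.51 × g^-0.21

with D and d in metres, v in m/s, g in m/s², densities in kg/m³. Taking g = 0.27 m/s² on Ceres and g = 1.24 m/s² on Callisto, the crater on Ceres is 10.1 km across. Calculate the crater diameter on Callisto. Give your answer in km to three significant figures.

All impactor-dependent factors cancel in the ratio, leaving D_Callisto/D_Ceres = (g_Callisto/g_Ceres)^-0.21.
(1.24/0.27)^-0.21 = 4.593^-0.21 = 0.7260
D_Callisto = 0.7260 × 10.1 km = 7.33 km

D ≈ 7.33 km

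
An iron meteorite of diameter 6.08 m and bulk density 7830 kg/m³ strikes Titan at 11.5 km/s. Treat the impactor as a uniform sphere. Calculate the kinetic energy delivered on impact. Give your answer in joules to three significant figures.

E ≈ 6.09 × 10^13 J

v = 11500 m/s.
Mass m = (π/6) ρ d³ = (π/6) × 7830 × (6.08)³ = 9.214 × 10^5 kg
E = ½ m v² = 0.5 × 9.214 × 10^5 × (11500)² = 6.093 × 10^13 J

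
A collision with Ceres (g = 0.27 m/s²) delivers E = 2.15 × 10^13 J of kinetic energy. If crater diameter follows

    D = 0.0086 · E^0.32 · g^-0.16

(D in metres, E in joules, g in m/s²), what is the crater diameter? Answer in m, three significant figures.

D ≈ 196 m

E^0.32 = (2.15 × 10^13)^0.32 = 1.847 × 10^4
g^-0.16 = 0.27^-0.16 = 1.233
D = 0.0086 × 1.847 × 10^4 × 1.233 = 195.9 m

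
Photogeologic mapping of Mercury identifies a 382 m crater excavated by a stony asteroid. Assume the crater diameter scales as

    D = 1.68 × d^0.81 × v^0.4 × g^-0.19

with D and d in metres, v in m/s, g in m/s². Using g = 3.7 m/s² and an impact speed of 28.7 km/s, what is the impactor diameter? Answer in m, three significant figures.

Rearranging for d: d = [D / (1.68 · 28700^0.4 · 3.7^-0.19)]^(1/0.81).
28700^0.4 = 60.69
3.7^-0.19 = 0.7799
Denominator = 1.68 × 60.69 × 0.7799 = 79.52
D / 79.52 = 382 / 79.52 = 4.804
d = 4.804^(1/0.81) = 4.804^1.2346 = 6.942 m

d ≈ 6.94 m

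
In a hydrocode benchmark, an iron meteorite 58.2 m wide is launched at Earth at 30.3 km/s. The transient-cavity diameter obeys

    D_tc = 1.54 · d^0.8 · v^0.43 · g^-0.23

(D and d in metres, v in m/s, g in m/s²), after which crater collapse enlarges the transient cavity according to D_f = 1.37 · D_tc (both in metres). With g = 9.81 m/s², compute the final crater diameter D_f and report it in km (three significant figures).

v = 30300 m/s.
d^0.8 = 58.2^0.8 = 25.82
v^0.43 = 30300^0.43 = 84.53
g^-0.23 = 9.81^-0.23 = 0.5914
D_tc = 1.54 × 25.82 × 84.53 × 0.5914 = 1988 m
D_f = 1.37 × 1988 = 2724 m
     = 2.724 km

D_f ≈ 2.72 km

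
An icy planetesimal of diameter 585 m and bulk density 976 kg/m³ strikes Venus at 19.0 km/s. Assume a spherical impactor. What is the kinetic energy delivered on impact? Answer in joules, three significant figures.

E ≈ 1.85 × 10^19 J

v = 19000 m/s.
Mass m = (π/6) ρ d³ = (π/6) × 976 × (585)³ = 1.023 × 10^11 kg
E = ½ m v² = 0.5 × 1.023 × 10^11 × (19000)² = 1.847 × 10^19 J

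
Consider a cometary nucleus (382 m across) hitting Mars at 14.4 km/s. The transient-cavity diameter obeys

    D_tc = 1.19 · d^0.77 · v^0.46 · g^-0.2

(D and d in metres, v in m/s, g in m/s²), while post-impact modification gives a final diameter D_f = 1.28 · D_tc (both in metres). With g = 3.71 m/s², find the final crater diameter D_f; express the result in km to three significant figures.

D_f ≈ 9.33 km

v = 14400 m/s.
d^0.77 = 382^0.77 = 97.32
v^0.46 = 14400^0.46 = 81.82
g^-0.2 = 3.71^-0.2 = 0.7694
D_tc = 1.19 × 97.32 × 81.82 × 0.7694 = 7291 m
D_f = 1.28 × 7291 = 9332 m
     = 9.332 km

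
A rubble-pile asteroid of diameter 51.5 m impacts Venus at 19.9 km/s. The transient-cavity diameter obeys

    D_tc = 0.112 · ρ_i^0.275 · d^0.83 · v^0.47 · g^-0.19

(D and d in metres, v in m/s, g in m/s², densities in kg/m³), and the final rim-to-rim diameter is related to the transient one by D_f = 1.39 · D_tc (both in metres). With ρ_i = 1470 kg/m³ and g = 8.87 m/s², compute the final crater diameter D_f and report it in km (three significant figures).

v = 19900 m/s.
ρ_i^0.275 = 1470^0.275 = 7.430
d^0.83 = 51.5^0.83 = 26.35
v^0.47 = 19900^0.47 = 104.8
g^-0.19 = 8.87^-0.19 = 0.6605
D_tc = 0.112 × 7.430 × 26.35 × 104.8 × 0.6605 = 1518 m
D_f = 1.39 × 1518 = 2110 m
     = 2.110 km

D_f ≈ 2.11 km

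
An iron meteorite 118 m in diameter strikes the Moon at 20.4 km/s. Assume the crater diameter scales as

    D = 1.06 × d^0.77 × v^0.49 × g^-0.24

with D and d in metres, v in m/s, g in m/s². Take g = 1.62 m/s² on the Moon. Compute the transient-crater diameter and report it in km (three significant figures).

In SI units: v = 20400 m/s.
d^0.77 = 118^0.77 = 39.39
v^0.49 = 20400^0.49 = 129.3
g^-0.24 = 1.62^-0.24 = 0.8907
D = 1.06 × 39.39 × 129.3 × 0.8907 = 4809 m
   = 4.809 km

D ≈ 4.81 km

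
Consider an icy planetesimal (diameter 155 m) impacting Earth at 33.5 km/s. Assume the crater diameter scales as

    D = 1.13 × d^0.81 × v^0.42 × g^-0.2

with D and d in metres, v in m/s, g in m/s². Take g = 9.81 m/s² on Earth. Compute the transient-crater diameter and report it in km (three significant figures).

In SI units: v = 33500 m/s.
d^0.81 = 155^0.81 = 59.45
v^0.42 = 33500^0.42 = 79.53
g^-0.2 = 9.81^-0.2 = 0.6334
D = 1.13 × 59.45 × 79.53 × 0.6334 = 3384 m
   = 3.384 km

D ≈ 3.38 km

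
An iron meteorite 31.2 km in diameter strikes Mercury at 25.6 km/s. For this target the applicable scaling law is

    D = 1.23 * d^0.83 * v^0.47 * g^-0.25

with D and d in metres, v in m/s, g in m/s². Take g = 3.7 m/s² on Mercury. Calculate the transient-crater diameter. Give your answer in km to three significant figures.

In SI units: d = 31200 m, v = 25600 m/s.
d^0.83 = 31200^0.83 = 5372
v^0.47 = 25600^0.47 = 118.0
g^-0.25 = 3.7^-0.25 = 0.7210
D = 1.23 × 5372 × 118.0 × 0.7210 = 5.622 × 10^5 m
   = 562.2 km

D ≈ 562 km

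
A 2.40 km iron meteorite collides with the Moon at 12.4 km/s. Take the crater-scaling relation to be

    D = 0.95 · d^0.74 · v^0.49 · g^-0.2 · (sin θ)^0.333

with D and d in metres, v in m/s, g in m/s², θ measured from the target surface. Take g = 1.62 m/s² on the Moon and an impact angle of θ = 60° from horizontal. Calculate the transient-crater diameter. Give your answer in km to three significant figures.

D ≈ 26.4 km

In SI units: d = 2400 m, v = 12400 m/s.
d^0.74 = 2400^0.74 = 317.2
v^0.49 = 12400^0.49 = 101.3
g^-0.2 = 1.62^-0.2 = 0.9080
(sin 60°)^0.333 = 0.8660^0.333 = 0.9532
D = 0.95 × 317.2 × 101.3 × 0.9080 × 0.9532 = 26420 m
   = 26.42 km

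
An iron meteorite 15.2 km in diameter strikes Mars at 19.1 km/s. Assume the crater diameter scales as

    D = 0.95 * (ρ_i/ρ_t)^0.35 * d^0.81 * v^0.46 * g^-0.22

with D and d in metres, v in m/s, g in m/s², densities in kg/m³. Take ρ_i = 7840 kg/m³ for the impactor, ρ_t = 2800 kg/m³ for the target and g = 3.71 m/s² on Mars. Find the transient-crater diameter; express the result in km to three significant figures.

In SI units: d = 15200 m, v = 19100 m/s.
(ρ_i/ρ_t)^0.35 = (7840/2800)^0.35 = 1.434
d^0.81 = 15200^0.81 = 2439
v^0.46 = 19100^0.46 = 93.17
g^-0.22 = 3.71^-0.22 = 0.7494
D = 0.95 × 1.434 × 2439 × 93.17 × 0.7494 = 2.320 × 10^5 m
   = 232.0 km

D ≈ 232 km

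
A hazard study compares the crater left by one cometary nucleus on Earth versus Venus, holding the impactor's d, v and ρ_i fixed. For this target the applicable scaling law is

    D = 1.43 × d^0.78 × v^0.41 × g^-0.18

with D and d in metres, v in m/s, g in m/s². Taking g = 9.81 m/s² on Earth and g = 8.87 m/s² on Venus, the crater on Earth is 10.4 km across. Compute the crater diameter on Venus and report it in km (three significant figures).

D ≈ 10.6 km

All impactor-dependent factors cancel in the ratio, leaving D_Venus/D_Earth = (g_Venus/g_Earth)^-0.18.
(8.87/9.81)^-0.18 = 0.9042^-0.18 = 1.018
D_Venus = 1.018 × 10.4 km = 10.6 km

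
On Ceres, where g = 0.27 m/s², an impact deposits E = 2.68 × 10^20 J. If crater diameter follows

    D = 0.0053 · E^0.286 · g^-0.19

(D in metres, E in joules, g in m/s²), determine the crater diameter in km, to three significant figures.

E^0.286 = (2.68 × 10^20)^0.286 = 6.957 × 10^5
g^-0.19 = 0.27^-0.19 = 1.282
D = 0.0053 × 6.957 × 10^5 × 1.282 = 4727 m
   = 4.727 km

D ≈ 4.73 km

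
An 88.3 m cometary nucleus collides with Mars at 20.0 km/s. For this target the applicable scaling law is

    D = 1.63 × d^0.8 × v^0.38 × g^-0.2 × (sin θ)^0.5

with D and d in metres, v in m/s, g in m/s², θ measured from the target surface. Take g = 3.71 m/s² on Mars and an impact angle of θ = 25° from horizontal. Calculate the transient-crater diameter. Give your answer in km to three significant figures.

D ≈ 1.27 km

In SI units: v = 20000 m/s.
d^0.8 = 88.3^0.8 = 36.04
v^0.38 = 20000^0.38 = 43.09
g^-0.2 = 3.71^-0.2 = 0.7694
(sin 25°)^0.5 = 0.4226^0.5 = 0.6501
D = 1.63 × 36.04 × 43.09 × 0.7694 × 0.6501 = 1266 m
   = 1.266 km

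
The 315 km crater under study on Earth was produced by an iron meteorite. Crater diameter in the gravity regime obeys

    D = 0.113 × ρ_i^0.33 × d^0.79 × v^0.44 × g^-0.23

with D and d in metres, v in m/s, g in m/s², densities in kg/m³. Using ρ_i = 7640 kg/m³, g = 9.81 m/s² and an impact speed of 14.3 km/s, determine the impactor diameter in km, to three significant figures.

Rearranging for d: d = [D / (0.113 · 7640^0.33 · 14300^0.44 · 9.81^-0.23)]^(1/0.79).
D = 315000 m.
7640^0.33 = 19.12
14300^0.44 = 67.35
9.81^-0.23 = 0.5914
Denominator = 0.113 × 19.12 × 67.35 × 0.5914 = 86.06
D / 86.06 = 315000 / 86.06 = 3660
d = 3660^(1/0.79) = 3660^1.2658 = 32408 m

d ≈ 32.4 km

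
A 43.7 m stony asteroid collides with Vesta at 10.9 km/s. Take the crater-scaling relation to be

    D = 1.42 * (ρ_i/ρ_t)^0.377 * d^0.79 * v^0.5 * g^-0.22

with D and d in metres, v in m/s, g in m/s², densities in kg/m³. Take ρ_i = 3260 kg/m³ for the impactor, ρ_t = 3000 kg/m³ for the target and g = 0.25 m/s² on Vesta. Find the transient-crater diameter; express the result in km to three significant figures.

D ≈ 4.10 km

In SI units: v = 10900 m/s.
(ρ_i/ρ_t)^0.377 = (3260/3000)^0.377 = 1.032
d^0.79 = 43.7^0.79 = 19.77
v^0.5 = 10900^0.5 = 104.4
g^-0.22 = 0.25^-0.22 = 1.357
D = 1.42 × 1.032 × 19.77 × 104.4 × 1.357 = 4104 m
   = 4.104 km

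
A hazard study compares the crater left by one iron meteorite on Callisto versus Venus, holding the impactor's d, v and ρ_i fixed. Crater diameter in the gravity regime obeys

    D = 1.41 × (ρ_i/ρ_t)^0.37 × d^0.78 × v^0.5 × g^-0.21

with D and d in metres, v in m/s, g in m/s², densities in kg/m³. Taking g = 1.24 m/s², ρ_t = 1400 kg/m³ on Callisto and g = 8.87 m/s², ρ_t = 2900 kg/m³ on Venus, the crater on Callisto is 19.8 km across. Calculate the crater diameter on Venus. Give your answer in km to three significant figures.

The impactor-only factors (d, v, ρ_i) cancel in the ratio, leaving D_Venus/D_Callisto = (g_Venus/g_Callisto)^-0.21 · (ρ_t,Callisto/ρ_t,Venus)^0.37.
(8.87/1.24)^-0.21 = 7.153^-0.21 = 0.6615
(1400/2900)^0.37 = 0.4828^0.37 = 0.7638
Ratio = 0.6615 × 0.7638 = 0.5053
D_Venus = 0.5053 × 19.8 km = 10.0 km

D ≈ 10.0 km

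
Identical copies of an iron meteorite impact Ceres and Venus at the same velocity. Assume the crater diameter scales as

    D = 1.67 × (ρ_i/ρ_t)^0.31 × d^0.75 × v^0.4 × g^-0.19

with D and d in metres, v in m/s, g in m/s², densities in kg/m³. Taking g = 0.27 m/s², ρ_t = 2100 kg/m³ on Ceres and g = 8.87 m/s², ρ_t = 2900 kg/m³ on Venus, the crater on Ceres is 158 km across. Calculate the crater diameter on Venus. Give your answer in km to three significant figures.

D ≈ 73.6 km

The impactor-only factors (d, v, ρ_i) cancel in the ratio, leaving D_Venus/D_Ceres = (g_Venus/g_Ceres)^-0.19 · (ρ_t,Ceres/ρ_t,Venus)^0.31.
(8.87/0.27)^-0.19 = 32.85^-0.19 = 0.5151
(2100/2900)^0.31 = 0.7241^0.31 = 0.9048
Ratio = 0.5151 × 0.9048 = 0.4661
D_Venus = 0.4661 × 158 km = 73.6 km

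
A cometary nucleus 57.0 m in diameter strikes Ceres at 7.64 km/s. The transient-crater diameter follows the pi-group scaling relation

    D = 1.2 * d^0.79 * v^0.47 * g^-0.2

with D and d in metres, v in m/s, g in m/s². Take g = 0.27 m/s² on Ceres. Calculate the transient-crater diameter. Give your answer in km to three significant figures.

D ≈ 2.54 km

In SI units: v = 7640 m/s.
d^0.79 = 57^0.79 = 24.39
v^0.47 = 7640^0.47 = 66.84
g^-0.2 = 0.27^-0.2 = 1.299
D = 1.2 × 24.39 × 66.84 × 1.299 = 2541 m
   = 2.541 km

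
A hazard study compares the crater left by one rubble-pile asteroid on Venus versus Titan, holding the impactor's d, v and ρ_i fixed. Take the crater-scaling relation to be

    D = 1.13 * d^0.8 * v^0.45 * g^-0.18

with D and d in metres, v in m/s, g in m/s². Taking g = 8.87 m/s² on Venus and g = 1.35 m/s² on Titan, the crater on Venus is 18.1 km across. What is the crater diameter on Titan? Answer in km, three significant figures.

D ≈ 25.4 km

All impactor-dependent factors cancel in the ratio, leaving D_Titan/D_Venus = (g_Titan/g_Venus)^-0.18.
(1.35/8.87)^-0.18 = 0.1522^-0.18 = 1.403
D_Titan = 1.403 × 18.1 km = 25.4 km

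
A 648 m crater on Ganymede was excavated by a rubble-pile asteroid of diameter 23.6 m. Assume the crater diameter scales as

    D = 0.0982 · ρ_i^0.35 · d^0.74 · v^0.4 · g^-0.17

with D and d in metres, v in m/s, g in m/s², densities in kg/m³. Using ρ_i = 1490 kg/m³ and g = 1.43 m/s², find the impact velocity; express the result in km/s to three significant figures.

v ≈ 19.9 km/s

Rearranging for v: v = [D / (0.0982 · 1490^0.35 · 23.6^0.74 · 1.43^-0.17)]^(1/0.4).
1490^0.35 = 12.90
23.6^0.74 = 10.37
1.43^-0.17 = 0.9410
Denominator = 0.0982 × 12.90 × 10.37 × 0.9410 = 12.36
D / 12.36 = 648 / 12.36 = 52.43
v = 52.43^(1/0.4) = 52.43^2.5 = 19904 m/s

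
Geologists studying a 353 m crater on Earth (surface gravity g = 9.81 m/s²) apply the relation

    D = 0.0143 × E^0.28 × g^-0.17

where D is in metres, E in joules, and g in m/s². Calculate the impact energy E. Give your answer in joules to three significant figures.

Rearranging: E = [D / (0.0143 · g^-0.17)]^(1/0.28).
g^-0.17 = 9.81^-0.17 = 0.6783
D / (0.0143 × 0.6783) = 353 / (9.700 × 10^-3) = 3.639 × 10^4
E = (3.639 × 10^4)^3.5714 = 1.946 × 10^16 J

E ≈ 1.95 × 10^16 J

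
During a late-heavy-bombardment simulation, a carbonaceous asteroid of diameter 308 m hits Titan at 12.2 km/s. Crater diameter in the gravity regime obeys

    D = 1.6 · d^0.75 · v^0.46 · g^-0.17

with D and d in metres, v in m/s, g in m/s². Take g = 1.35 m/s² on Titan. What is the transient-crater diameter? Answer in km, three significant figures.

In SI units: v = 12200 m/s.
d^0.75 = 308^0.75 = 73.52
v^0.46 = 12200^0.46 = 75.81
g^-0.17 = 1.35^-0.17 = 0.9503
D = 1.6 × 73.52 × 75.81 × 0.9503 = 8474 m
   = 8.474 km

D ≈ 8.47 km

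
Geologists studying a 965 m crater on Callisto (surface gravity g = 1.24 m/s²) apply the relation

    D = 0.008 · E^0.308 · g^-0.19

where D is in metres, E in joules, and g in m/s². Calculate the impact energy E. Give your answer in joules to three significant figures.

E ≈ 3.60 × 10^16 J

Rearranging: E = [D / (0.008 · g^-0.19)]^(1/0.308).
g^-0.19 = 1.24^-0.19 = 0.9600
D / (0.008 × 0.9600) = 965 / (7.680 × 10^-3) = 1.257 × 10^5
E = (1.257 × 10^5)^3.2468 = 3.602 × 10^16 J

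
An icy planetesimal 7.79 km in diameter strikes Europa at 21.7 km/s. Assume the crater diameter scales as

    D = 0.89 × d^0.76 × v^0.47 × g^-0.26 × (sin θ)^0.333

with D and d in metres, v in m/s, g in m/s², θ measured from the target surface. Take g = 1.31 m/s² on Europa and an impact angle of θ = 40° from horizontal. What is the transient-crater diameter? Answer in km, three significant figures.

In SI units: d = 7790 m, v = 21700 m/s.
d^0.76 = 7790^0.76 = 906.9
v^0.47 = 21700^0.47 = 109.2
g^-0.26 = 1.31^-0.26 = 0.9322
(sin 40°)^0.333 = 0.6428^0.333 = 0.8632
D = 0.89 × 906.9 × 109.2 × 0.9322 × 0.8632 = 70924 m
   = 70.92 km

D ≈ 70.9 km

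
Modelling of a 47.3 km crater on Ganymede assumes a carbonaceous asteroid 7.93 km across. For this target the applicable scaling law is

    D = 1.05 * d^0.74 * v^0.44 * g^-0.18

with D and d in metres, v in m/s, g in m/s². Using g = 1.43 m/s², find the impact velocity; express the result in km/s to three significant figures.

Rearranging for v: v = [D / (1.05 · 7930^0.74 · 1.43^-0.18)]^(1/0.44).
D = 47300 m.
7930^0.74 = 768.2
1.43^-0.18 = 0.9376
Denominator = 1.05 × 768.2 × 0.9376 = 756.3
D / 756.3 = 47300 / 756.3 = 62.54
v = 62.54^(1/0.44) = 62.54^2.2727 = 12082 m/s

v ≈ 12.1 km/s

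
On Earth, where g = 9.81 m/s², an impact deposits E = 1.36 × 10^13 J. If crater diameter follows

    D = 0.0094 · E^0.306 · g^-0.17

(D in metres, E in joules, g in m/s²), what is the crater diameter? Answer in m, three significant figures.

E^0.306 = (1.36 × 10^13)^0.306 = 1.044 × 10^4
g^-0.17 = 9.81^-0.17 = 0.6783
D = 0.0094 × 1.044 × 10^4 × 0.6783 = 66.57 m

D ≈ 66.6 m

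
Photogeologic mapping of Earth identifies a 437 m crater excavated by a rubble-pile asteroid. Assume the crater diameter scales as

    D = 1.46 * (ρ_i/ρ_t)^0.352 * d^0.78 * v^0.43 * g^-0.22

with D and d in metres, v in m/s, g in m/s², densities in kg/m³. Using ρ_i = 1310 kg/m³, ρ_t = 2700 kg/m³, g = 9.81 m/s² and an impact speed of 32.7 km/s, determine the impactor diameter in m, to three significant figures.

Rearranging for d: d = [D / (1.46 · (1310/2700)^0.352 · 32700^0.43 · 9.81^-0.22)]^(1/0.78).
(1310/2700)^0.352 = 0.7752
32700^0.43 = 87.35
9.81^-0.22 = 0.6051
Denominator = 1.46 × 0.7752 × 87.35 × 0.6051 = 59.82
D / 59.82 = 437 / 59.82 = 7.305
d = 7.305^(1/0.78) = 7.305^1.2821 = 12.80 m

d ≈ 12.8 m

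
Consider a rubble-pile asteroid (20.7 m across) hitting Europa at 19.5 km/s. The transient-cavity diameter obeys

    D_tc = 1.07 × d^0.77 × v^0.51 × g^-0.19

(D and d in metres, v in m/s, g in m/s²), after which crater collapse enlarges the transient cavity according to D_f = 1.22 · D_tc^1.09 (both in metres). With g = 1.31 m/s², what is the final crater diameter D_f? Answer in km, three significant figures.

v = 19500 m/s.
d^0.77 = 20.7^0.77 = 10.31
v^0.51 = 19500^0.51 = 154.1
g^-0.19 = 1.31^-0.19 = 0.9500
D_tc = 1.07 × 10.31 × 154.1 × 0.9500 = 1615 m
D_f = 1.22 × (1615)^1.09 = 3831 m
     = 3.831 km

D_f ≈ 3.83 km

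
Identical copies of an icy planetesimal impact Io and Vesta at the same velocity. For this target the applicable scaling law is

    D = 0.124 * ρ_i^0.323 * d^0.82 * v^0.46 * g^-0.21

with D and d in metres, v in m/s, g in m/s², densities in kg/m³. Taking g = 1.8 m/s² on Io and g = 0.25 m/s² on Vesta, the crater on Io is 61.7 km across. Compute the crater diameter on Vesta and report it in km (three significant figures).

D ≈ 93.4 km

All impactor-dependent factors cancel in the ratio, leaving D_Vesta/D_Io = (g_Vesta/g_Io)^-0.21.
(0.25/1.8)^-0.21 = 0.1389^-0.21 = 1.514
D_Vesta = 1.514 × 61.7 km = 93.4 km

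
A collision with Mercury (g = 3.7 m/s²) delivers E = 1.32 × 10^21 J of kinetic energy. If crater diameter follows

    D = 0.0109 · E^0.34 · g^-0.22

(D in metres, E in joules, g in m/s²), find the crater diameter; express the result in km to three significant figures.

D ≈ 124 km

E^0.34 = (1.32 × 10^21)^0.34 = 1.517 × 10^7
g^-0.22 = 3.7^-0.22 = 0.7499
D = 0.0109 × 1.517 × 10^7 × 0.7499 = 1.240 × 10^5 m
   = 124.0 km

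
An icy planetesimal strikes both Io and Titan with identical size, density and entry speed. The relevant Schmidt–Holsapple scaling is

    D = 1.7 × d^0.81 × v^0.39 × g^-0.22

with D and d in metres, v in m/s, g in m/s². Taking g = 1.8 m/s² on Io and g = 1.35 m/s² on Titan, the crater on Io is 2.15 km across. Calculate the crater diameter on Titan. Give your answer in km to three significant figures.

All impactor-dependent factors cancel in the ratio, leaving D_Titan/D_Io = (g_Titan/g_Io)^-0.22.
(1.35/1.8)^-0.22 = 0.7500^-0.22 = 1.065
D_Titan = 1.065 × 2.15 km = 2.29 km

D ≈ 2.29 km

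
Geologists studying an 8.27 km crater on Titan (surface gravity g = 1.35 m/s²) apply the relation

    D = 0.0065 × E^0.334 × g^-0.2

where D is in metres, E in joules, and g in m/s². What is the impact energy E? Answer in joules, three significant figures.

E ≈ 2.27 × 10^18 J

Rearranging: E = [D / (0.0065 · g^-0.2)]^(1/0.334).
D = 8270 m.
g^-0.2 = 1.35^-0.2 = 0.9417
D / (0.0065 × 0.9417) = 8270 / (6.121 × 10^-3) = 1.351 × 10^6
E = (1.351 × 10^6)^2.994 = 2.266 × 10^18 J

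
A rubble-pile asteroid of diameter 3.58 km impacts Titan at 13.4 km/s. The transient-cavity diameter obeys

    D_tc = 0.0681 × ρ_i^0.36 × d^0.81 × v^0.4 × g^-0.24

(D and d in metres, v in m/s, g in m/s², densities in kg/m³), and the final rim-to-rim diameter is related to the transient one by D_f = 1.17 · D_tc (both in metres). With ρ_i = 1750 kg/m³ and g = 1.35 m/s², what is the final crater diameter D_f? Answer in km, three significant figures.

In SI: d = 3580 m, v = 13400 m/s.
ρ_i^0.36 = 1750^0.36 = 14.71
d^0.81 = 3580^0.81 = 756.2
v^0.4 = 13400^0.4 = 44.76
g^-0.24 = 1.35^-0.24 = 0.9305
D_tc = 0.0681 × 14.71 × 756.2 × 44.76 × 0.9305 = 31550 m
D_f = 1.17 × 31550 = 36914 m
     = 36.91 km

D_f ≈ 36.9 km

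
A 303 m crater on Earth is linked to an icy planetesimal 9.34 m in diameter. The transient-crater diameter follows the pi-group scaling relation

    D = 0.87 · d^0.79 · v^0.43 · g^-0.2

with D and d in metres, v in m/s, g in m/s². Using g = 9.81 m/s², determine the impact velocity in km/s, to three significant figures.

Rearranging for v: v = [D / (0.87 · 9.34^0.79 · 9.81^-0.2)]^(1/0.43).
9.34^0.79 = 5.842
9.81^-0.2 = 0.6334
Denominator = 0.87 × 5.842 × 0.6334 = 3.219
D / 3.219 = 303 / 3.219 = 94.13
v = 94.13^(1/0.43) = 94.13^2.3256 = 38914 m/s

v ≈ 38.9 km/s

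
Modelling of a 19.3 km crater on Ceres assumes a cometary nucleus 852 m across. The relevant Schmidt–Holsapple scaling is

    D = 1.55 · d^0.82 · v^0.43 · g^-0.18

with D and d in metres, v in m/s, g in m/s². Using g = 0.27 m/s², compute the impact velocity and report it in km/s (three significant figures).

v ≈ 4.98 km/s

Rearranging for v: v = [D / (1.55 · 852^0.82 · 0.27^-0.18)]^(1/0.43).
D = 19300 m.
852^0.82 = 252.9
0.27^-0.18 = 1.266
Denominator = 1.55 × 252.9 × 1.266 = 496.3
D / 496.3 = 19300 / 496.3 = 38.89
v = 38.89^(1/0.43) = 38.89^2.3256 = 4981 m/s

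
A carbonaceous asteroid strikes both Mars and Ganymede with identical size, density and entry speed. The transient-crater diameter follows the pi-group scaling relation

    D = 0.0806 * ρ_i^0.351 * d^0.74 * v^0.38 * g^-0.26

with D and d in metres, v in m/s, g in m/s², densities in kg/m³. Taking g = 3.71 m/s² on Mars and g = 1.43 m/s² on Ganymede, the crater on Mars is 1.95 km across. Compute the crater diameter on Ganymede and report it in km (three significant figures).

All impactor-dependent factors cancel in the ratio, leaving D_Ganymede/D_Mars = (g_Ganymede/g_Mars)^-0.26.
(1.43/3.71)^-0.26 = 0.3854^-0.26 = 1.281
D_Ganymede = 1.281 × 1.95 km = 2.50 km

D ≈ 2.50 km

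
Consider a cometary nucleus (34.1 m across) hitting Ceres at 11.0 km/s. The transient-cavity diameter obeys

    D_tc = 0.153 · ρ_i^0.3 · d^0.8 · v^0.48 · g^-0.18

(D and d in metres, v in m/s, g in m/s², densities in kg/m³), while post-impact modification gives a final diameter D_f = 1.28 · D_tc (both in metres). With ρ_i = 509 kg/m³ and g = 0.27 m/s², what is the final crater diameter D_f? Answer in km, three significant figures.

v = 11000 m/s.
ρ_i^0.3 = 509^0.3 = 6.487
d^0.8 = 34.1^0.8 = 16.83
v^0.48 = 11000^0.48 = 87.07
g^-0.18 = 0.27^-0.18 = 1.266
D_tc = 0.153 × 6.487 × 16.83 × 87.07 × 1.266 = 1841 m
D_f = 1.28 × 1841 = 2356 m
     = 2.356 km

D_f ≈ 2.36 km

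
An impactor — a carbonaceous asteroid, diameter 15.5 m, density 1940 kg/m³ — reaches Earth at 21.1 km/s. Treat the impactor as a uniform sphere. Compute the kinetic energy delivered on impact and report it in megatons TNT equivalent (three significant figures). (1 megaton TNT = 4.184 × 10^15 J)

v = 21100 m/s.
Mass m = (π/6) ρ d³ = (π/6) × 1940 × (15.5)³ = 3.783 × 10^6 kg
E = ½ m v² = 0.5 × 3.783 × 10^6 × (21100)² = 8.421 × 10^14 J
   = 8.421 × 10^14 / 4.184×10^15 = 0.2013 Mt

E ≈ 0.201 Mt TNT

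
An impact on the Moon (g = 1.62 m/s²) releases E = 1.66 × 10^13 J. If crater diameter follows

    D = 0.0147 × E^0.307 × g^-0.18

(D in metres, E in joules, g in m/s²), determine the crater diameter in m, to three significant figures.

E^0.307 = (1.66 × 10^13)^0.307 = 1.144 × 10^4
g^-0.18 = 1.62^-0.18 = 0.9168
D = 0.0147 × 1.144 × 10^4 × 0.9168 = 154.2 m

D ≈ 154 m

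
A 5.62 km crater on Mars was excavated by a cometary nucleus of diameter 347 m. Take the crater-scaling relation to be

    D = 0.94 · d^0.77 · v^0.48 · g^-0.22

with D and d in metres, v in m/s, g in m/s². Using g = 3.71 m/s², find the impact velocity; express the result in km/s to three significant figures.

Rearranging for v: v = [D / (0.94 · 347^0.77 · 3.71^-0.22)]^(1/0.48).
D = 5620 m.
347^0.77 = 90.38
3.71^-0.22 = 0.7494
Denominator = 0.94 × 90.38 × 0.7494 = 63.67
D / 63.67 = 5620 / 63.67 = 88.27
v = 88.27^(1/0.48) = 88.27^2.0833 = 11317 m/s

v ≈ 11.3 km/s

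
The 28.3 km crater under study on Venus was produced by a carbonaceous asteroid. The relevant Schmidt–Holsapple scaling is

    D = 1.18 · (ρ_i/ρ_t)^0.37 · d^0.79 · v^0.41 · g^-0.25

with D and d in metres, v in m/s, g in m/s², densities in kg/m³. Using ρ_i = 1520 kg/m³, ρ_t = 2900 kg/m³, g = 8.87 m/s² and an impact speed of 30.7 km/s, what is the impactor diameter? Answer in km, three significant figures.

d ≈ 4.43 km

Rearranging for d: d = [D / (1.18 · (1520/2900)^0.37 · 30700^0.41 · 8.87^-0.25)]^(1/0.79).
D = 28300 m.
(1520/2900)^0.37 = 0.7874
30700^0.41 = 69.14
8.87^-0.25 = 0.5795
Denominator = 1.18 × 0.7874 × 69.14 × 0.5795 = 37.23
D / 37.23 = 28300 / 37.23 = 760.1
d = 760.1^(1/0.79) = 760.1^1.2658 = 4432 m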